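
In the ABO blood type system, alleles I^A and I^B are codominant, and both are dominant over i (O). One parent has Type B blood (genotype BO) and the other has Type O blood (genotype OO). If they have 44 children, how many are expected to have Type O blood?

Cross: BO × OO
Possible offspring genotypes: 2 BO, 2 OO
Blood type counts: 2 Type B, 2 Type O
Probability of Type O: 2/4 = 1/2
Expected count = 1/2 × 44 = 22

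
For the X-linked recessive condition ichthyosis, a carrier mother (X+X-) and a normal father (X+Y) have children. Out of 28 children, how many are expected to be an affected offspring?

Cross: X+X- × X+Y
Offspring: 1 X+X+, 1 X+Y, 1 X+X-, 1 X-Y
Probability of an affected offspring: 1/4
Expected count = 1/4 × 28 = 7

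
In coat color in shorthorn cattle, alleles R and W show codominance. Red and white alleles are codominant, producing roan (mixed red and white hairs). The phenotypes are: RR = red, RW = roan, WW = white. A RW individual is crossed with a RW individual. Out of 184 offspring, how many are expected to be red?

Punnett square for RW × RW:
Offspring genotypes: 1 RR, 2 RW, 1 WW
Phenotype counts: 1 red, 2 roan, 1 white
red: 1 out of 4 → fraction 1/4
Expected count = 1/4 × 184 = 46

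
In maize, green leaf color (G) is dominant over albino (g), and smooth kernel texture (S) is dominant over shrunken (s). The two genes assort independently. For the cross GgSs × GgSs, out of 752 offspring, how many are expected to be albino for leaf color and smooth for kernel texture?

Dihybrid cross GgSs × GgSs — consider each gene separately:
leaf color: Gg × Gg → 1 GG, 2 Gg, 1 gg → 3 G_ : 1 gg (out of 4)
kernel texture: Ss × Ss → 1 SS, 2 Ss, 1 ss → 3 S_ : 1 ss (out of 4)
Looking for: albino (gg) and smooth (S_)
P(albino) = 1/4, P(smooth) = 3/4
P(both) = 1/4 × 3/4 = 3/16
Expected count = 3/16 × 752 = 141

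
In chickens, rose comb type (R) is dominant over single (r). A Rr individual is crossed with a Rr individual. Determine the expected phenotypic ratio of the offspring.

Punnett square for Rr × Rr:
Offspring genotypes: 1 RR, 2 Rr, 1 rr
rose: 3, single: 1
Ratio: 3:1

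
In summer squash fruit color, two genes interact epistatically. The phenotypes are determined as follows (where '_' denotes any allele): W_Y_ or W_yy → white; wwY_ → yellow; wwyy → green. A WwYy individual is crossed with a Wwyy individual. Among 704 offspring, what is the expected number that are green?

Cross: WwYy × Wwyy — consider each gene separately:
W gene: Ww × Ww → 1 WW, 2 Ww, 1 ww → 3 W_ : 1 ww (out of 4)
Y gene: Yy × yy → 2 Yy, 2 yy → 2 Y_ : 2 yy (out of 4)
Genotype classes (out of 4 × 4 = 16): W_Y_ = 3×2 = 6; W_yy = 3×2 = 6; wwY_ = 1×2 = 2; wwyy = 1×2 = 2
Apply the phenotype rules: W_Y_ (6) + W_yy (6) → white; wwY_ (2) → yellow; wwyy (2) → green
Phenotype counts (out of 16): 12 white, 2 yellow, 2 green
green: 2 out of 16 → fraction 1/8
Expected count = 1/8 × 704 = 88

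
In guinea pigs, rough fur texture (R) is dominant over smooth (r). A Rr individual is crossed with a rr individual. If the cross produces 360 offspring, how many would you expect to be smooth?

Punnett square for Rr × rr:
Offspring genotypes: 2 Rr, 2 rr
rough: 2, smooth: 2
smooth: 2 out of 4 → fraction 1/2
Expected count = 1/2 × 360 = 180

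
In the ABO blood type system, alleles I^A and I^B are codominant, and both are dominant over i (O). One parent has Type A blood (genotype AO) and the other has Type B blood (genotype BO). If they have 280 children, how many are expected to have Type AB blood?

Cross: AO × BO
Possible offspring genotypes: 1 AB, 1 AO, 1 BO, 1 OO
Blood type counts: 1 Type AB, 1 Type A, 1 Type B, 1 Type O
Probability of Type AB: 1/4
Expected count = 1/4 × 280 = 70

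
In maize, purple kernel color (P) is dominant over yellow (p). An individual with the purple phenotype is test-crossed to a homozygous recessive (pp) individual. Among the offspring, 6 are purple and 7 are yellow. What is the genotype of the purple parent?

Test cross: ? × pp
Offspring: 6 purple, 7 yellow — approximately 1:1.
A 1:1 ratio in a test cross indicates the unknown parent is heterozygous (Pp).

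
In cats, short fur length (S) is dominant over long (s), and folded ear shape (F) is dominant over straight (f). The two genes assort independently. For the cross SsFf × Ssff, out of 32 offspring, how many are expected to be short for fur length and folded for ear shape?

Dihybrid cross SsFf × Ssff — consider each gene separately:
fur length: Ss × Ss → 1 SS, 2 Ss, 1 ss → 3 S_ : 1 ss (out of 4)
ear shape: Ff × ff → 2 Ff, 2 ff → 2 F_ : 2 ff (out of 4)
Looking for: short (S_) and folded (F_)
P(short) = 3/4, P(folded) = 2/4
P(both) = 3/4 × 2/4 = 6/16 = 3/8
Expected count = 3/8 × 32 = 12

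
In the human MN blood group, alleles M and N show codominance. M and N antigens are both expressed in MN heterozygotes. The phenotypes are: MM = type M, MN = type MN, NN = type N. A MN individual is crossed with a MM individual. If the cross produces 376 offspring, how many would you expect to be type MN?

Punnett square for MN × MM:
Offspring genotypes: 2 MM, 2 MN
Phenotype counts: 2 type M, 2 type MN
type MN: 2 out of 4 → fraction 1/2
Expected count = 1/2 × 376 = 188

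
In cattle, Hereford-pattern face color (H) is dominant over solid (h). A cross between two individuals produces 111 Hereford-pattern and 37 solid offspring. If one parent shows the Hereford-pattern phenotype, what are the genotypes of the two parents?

Observed offspring: 111 Hereford-pattern, 37 solid
The observed ratio simplifies to 3:1. Solid (hh) offspring appear, so each parent must contribute one h allele. The parent stated to show Hereford-pattern carries H, so it is Hh. The other parent is then either Hh or hh: Hh × hh would give a 1:1 split, whereas Hh × Hh gives 3:1 — matching the data. So both parents are heterozygous (Hh × Hh).
Parent genotypes: Hh × Hh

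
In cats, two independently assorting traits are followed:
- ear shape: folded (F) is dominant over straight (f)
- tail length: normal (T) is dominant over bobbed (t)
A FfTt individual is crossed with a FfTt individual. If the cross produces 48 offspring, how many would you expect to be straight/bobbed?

Dihybrid cross FfTt × FfTt — consider each gene separately:
ear shape: Ff × Ff → 1 FF, 2 Ff, 1 ff → 3 F_ : 1 ff (out of 4)
tail length: Tt × Tt → 1 TT, 2 Tt, 1 tt → 3 T_ : 1 tt (out of 4)
Combine (counts out of 4 × 4 = 16): folded/normal (F_T_) = 3×3 = 9; folded/bobbed (F_tt) = 3×1 = 3; straight/normal (ffT_) = 1×3 = 3; straight/bobbed (fftt) = 1×1 = 1
Phenotype counts (out of 16): 9 folded/normal, 3 folded/bobbed, 3 straight/normal, 1 straight/bobbed
straight/bobbed: 1 out of 16 → fraction 1/16
Expected count = 1/16 × 48 = 3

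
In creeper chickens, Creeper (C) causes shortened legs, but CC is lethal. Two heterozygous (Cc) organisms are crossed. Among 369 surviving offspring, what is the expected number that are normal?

Cross: Cc × Cc
Punnett square offspring (before lethality): 1 CC, 2 Cc, 1 cc
The CC genotype is lethal (embryos die); surviving offspring: 2 Cc, 1 cc
normal: 1 out of 3 → fraction 1/3
Expected count = 1/3 × 369 = 123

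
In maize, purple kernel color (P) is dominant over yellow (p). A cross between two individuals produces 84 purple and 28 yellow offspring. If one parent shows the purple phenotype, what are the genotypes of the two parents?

Observed offspring: 84 purple, 28 yellow
The observed ratio simplifies to 3:1. Yellow (pp) offspring appear, so each parent must contribute one p allele. The parent stated to show purple carries P, so it is Pp. The other parent is then either Pp or pp: Pp × pp would give a 1:1 split, whereas Pp × Pp gives 3:1 — matching the data. So both parents are heterozygous (Pp × Pp).
Parent genotypes: Pp × Pp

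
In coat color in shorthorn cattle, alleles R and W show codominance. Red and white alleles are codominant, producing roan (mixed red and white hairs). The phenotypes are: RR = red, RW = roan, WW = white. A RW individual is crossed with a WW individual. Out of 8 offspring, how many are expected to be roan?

Punnett square for RW × WW:
Offspring genotypes: 2 RW, 2 WW
Phenotype counts: 2 roan, 2 white
roan: 2 out of 4 → fraction 1/2
Expected count = 1/2 × 8 = 4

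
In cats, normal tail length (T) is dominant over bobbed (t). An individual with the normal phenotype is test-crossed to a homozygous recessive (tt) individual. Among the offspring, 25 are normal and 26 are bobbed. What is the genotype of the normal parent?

Test cross: ? × tt
Offspring: 25 normal, 26 bobbed — approximately 1:1.
A 1:1 ratio in a test cross indicates the unknown parent is heterozygous (Tt).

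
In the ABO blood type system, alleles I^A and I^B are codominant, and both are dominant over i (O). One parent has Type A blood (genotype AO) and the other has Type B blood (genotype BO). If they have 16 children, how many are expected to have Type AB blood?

Cross: AO × BO
Possible offspring genotypes: 1 AB, 1 AO, 1 BO, 1 OO
Blood type counts: 1 Type AB, 1 Type A, 1 Type B, 1 Type O
Probability of Type AB: 1/4
Expected count = 1/4 × 16 = 4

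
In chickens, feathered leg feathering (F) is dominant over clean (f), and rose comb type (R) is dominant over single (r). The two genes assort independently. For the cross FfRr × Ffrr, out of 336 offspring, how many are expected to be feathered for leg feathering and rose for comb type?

Dihybrid cross FfRr × Ffrr — consider each gene separately:
leg feathering: Ff × Ff → 1 FF, 2 Ff, 1 ff → 3 F_ : 1 ff (out of 4)
comb type: Rr × rr → 2 Rr, 2 rr → 2 R_ : 2 rr (out of 4)
Looking for: feathered (F_) and rose (R_)
P(feathered) = 3/4, P(rose) = 2/4
P(both) = 3/4 × 2/4 = 6/16 = 3/8
Expected count = 3/8 × 336 = 126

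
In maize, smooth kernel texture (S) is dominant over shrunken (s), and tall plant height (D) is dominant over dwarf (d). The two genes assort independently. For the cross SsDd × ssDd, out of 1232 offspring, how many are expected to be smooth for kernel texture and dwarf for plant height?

Dihybrid cross SsDd × ssDd — consider each gene separately:
kernel texture: Ss × ss → 2 Ss, 2 ss → 2 S_ : 2 ss (out of 4)
plant height: Dd × Dd → 1 DD, 2 Dd, 1 dd → 3 D_ : 1 dd (out of 4)
Looking for: smooth (S_) and dwarf (dd)
P(smooth) = 2/4, P(dwarf) = 1/4
P(both) = 2/4 × 1/4 = 2/16 = 1/8
Expected count = 1/8 × 1232 = 154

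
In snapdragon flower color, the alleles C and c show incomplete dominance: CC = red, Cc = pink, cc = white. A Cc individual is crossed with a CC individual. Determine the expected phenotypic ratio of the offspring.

Punnett square for Cc × CC:
Offspring genotypes: 2 CC, 2 Cc
Phenotype counts: 2 red, 2 pink
Ratio: 1 red : 1 pink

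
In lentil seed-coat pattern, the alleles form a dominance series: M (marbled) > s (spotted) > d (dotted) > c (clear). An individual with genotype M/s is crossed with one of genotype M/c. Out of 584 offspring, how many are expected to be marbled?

Cross: M/s × M/c
Allele dominance: M > s > d > c
Offspring genotypes: 1 M/M, 1 M/c, 1 M/s, 1 s/c
Phenotype counts: 3 marbled, 1 spotted
marbled: 3 out of 4 → fraction 3/4
Expected count = 3/4 × 584 = 438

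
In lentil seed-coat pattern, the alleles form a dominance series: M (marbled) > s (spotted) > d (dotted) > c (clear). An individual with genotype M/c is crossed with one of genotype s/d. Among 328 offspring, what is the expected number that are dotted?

Cross: M/c × s/d
Allele dominance: M > s > d > c
Offspring genotypes: 1 M/s, 1 M/d, 1 s/c, 1 d/c
Phenotype counts: 2 marbled, 1 spotted, 1 dotted
dotted: 1 out of 4 → fraction 1/4
Expected count = 1/4 × 328 = 82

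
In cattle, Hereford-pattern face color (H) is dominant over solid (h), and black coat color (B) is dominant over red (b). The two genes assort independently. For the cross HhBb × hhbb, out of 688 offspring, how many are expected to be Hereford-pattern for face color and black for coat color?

Dihybrid cross HhBb × hhbb — consider each gene separately:
face color: Hh × hh → 2 Hh, 2 hh → 2 H_ : 2 hh (out of 4)
coat color: Bb × bb → 2 Bb, 2 bb → 2 B_ : 2 bb (out of 4)
Looking for: Hereford-pattern (H_) and black (B_)
P(Hereford-pattern) = 2/4, P(black) = 2/4
P(both) = 2/4 × 2/4 = 4/16 = 1/4
Expected count = 1/4 × 688 = 172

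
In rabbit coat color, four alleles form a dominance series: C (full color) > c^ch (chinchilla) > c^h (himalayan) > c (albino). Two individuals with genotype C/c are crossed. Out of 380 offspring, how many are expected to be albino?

Cross: C/c × C/c
Allele dominance: C > c^ch > c^h > c
Offspring genotypes: 1 C/C, 2 C/c, 1 c/c
Phenotype counts: 3 full color, 1 albino
albino: 1 out of 4 → fraction 1/4
Expected count = 1/4 × 380 = 95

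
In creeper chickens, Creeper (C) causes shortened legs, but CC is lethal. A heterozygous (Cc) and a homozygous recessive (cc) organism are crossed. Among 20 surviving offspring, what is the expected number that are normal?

Cross: Cc × cc
Punnett square offspring (before lethality): 2 Cc, 2 cc
No CC offspring are produced in this cross.
normal: 2 out of 4 → fraction 1/2
Expected count = 1/2 × 20 = 10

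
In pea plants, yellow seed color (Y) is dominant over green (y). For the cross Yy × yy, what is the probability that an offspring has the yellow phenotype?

Punnett square for Yy × yy:
Offspring genotypes: 2 Yy, 2 yy
Total offspring: 4
Count with target: 2
Probability: 2/4 = 1/2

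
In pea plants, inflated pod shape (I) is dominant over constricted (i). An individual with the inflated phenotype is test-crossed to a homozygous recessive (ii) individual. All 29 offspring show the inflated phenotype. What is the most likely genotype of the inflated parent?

Test cross: ? × ii
All offspring are inflated.
If the unknown parent were heterozygous (Ii), about half of 29 offspring would be constricted; none are. The unknown parent is most likely homozygous dominant (II).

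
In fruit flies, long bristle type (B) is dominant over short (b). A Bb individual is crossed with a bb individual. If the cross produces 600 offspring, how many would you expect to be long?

Punnett square for Bb × bb:
Offspring genotypes: 2 Bb, 2 bb
long: 2, short: 2
long: 2 out of 4 → fraction 1/2
Expected count = 1/2 × 600 = 300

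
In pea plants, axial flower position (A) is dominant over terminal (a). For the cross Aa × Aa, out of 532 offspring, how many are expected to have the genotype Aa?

Punnett square for Aa × Aa:
Offspring genotypes: 1 AA, 2 Aa, 1 aa
Total offspring: 4
Count with target: 2
Probability: 2/4 = 1/2
Expected count = 1/2 × 532 = 266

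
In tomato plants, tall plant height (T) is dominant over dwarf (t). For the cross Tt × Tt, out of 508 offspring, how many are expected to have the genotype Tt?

Punnett square for Tt × Tt:
Offspring genotypes: 1 TT, 2 Tt, 1 tt
Total offspring: 4
Count with target: 2
Probability: 2/4 = 1/2
Expected count = 1/2 × 508 = 254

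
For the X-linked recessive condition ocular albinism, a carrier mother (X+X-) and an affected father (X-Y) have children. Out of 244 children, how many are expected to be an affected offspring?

Cross: X+X- × X-Y
Offspring: 1 X+X-, 1 X+Y, 1 X-X-, 1 X-Y
Probability of an affected offspring: 2/4 = 1/2
Expected count = 1/2 × 244 = 122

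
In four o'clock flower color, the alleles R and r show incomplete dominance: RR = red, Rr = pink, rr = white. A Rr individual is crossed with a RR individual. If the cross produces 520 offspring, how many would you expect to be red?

Punnett square for Rr × RR:
Offspring genotypes: 2 RR, 2 Rr
Phenotype counts: 2 red, 2 pink
red: 2 out of 4 → fraction 1/2
Expected count = 1/2 × 520 = 260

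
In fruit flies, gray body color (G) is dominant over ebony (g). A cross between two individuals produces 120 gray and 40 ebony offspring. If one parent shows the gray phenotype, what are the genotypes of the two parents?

Observed offspring: 120 gray, 40 ebony
The observed ratio simplifies to 3:1. Ebony (gg) offspring appear, so each parent must contribute one g allele. The parent stated to show gray carries G, so it is Gg. The other parent is then either Gg or gg: Gg × gg would give a 1:1 split, whereas Gg × Gg gives 3:1 — matching the data. So both parents are heterozygous (Gg × Gg).
Parent genotypes: Gg × Gg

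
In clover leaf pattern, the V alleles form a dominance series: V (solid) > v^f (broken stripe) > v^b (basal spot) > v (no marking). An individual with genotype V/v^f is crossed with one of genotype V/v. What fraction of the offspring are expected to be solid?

Cross: V/v^f × V/v
Allele dominance: V > v^f > v^b > v
Offspring genotypes: 1 V/V, 1 V/v, 1 V/v^f, 1 v^f/v
Phenotype counts: 3 solid, 1 broken stripe
solid: 3 out of 4
Probability: 3/4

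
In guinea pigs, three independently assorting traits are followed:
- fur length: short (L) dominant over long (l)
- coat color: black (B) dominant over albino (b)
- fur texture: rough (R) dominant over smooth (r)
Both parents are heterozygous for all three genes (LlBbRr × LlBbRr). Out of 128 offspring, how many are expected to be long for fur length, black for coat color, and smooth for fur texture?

Trihybrid cross: LlBbRr × LlBbRr
Each trait segregates independently with a 3:1 phenotypic ratio, so each gene contributes 3/4 (dominant) or 1/4 (recessive).
Target: long (fur length), black (coat color), smooth (fur texture)
Probability = product of independent per-trait probabilities
= 1/4 × 3/4 × 1/4 = 3/64
Expected count = 3/64 × 128 = 6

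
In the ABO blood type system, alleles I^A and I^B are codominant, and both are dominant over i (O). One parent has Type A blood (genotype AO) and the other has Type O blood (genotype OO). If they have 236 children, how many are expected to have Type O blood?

Cross: AO × OO
Possible offspring genotypes: 2 AO, 2 OO
Blood type counts: 2 Type A, 2 Type O
Probability of Type O: 2/4 = 1/2
Expected count = 1/2 × 236 = 118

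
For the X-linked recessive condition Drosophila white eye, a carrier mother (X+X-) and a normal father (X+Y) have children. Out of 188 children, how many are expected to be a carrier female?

Cross: X+X- × X+Y
Offspring: 1 X+X+, 1 X+Y, 1 X+X-, 1 X-Y
Probability of a carrier female: 1/4
Expected count = 1/4 × 188 = 47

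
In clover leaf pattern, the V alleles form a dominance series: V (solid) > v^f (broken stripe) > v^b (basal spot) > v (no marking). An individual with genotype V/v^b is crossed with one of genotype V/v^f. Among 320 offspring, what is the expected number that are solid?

Cross: V/v^b × V/v^f
Allele dominance: V > v^f > v^b > v
Offspring genotypes: 1 V/V, 1 V/v^f, 1 V/v^b, 1 v^f/v^b
Phenotype counts: 3 solid, 1 broken stripe
solid: 3 out of 4 → fraction 3/4
Expected count = 3/4 × 320 = 240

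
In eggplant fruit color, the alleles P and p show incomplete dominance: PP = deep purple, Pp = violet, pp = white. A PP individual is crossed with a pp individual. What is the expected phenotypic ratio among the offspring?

Punnett square for PP × pp:
Offspring genotypes: 4 Pp
Phenotype counts: 4 violet
Ratio: all violet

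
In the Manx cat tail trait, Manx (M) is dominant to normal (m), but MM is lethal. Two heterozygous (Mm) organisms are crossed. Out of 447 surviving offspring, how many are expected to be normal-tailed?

Cross: Mm × Mm
Punnett square offspring (before lethality): 1 MM, 2 Mm, 1 mm
The MM genotype is lethal (embryos die); surviving offspring: 2 Mm, 1 mm
normal-tailed: 1 out of 3 → fraction 1/3
Expected count = 1/3 × 447 = 149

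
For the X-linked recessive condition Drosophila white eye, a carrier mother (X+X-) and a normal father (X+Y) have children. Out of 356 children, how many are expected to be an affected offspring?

Cross: X+X- × X+Y
Offspring: 1 X+X+, 1 X+Y, 1 X+X-, 1 X-Y
Probability of an affected offspring: 1/4
Expected count = 1/4 × 356 = 89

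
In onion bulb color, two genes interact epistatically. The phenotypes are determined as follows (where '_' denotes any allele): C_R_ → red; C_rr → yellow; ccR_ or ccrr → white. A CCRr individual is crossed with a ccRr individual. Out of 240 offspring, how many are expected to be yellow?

Cross: CCRr × ccRr — consider each gene separately:
C gene: CC × cc → 4 Cc → 4 C_ (out of 4)
R gene: Rr × Rr → 1 RR, 2 Rr, 1 rr → 3 R_ : 1 rr (out of 4)
Genotype classes (out of 4 × 4 = 16): C_R_ = 4×3 = 12; C_rr = 4×1 = 4
Apply the phenotype rules: C_R_ (12) → red; C_rr (4) → yellow
Phenotype counts (out of 16): 12 red, 4 yellow
yellow: 4 out of 16 → fraction 1/4
Expected count = 1/4 × 240 = 60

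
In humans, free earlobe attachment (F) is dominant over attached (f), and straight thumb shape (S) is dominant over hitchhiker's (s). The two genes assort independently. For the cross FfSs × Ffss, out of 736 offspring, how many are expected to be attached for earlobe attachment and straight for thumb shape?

Dihybrid cross FfSs × Ffss — consider each gene separately:
earlobe attachment: Ff × Ff → 1 FF, 2 Ff, 1 ff → 3 F_ : 1 ff (out of 4)
thumb shape: Ss × ss → 2 Ss, 2 ss → 2 S_ : 2 ss (out of 4)
Looking for: attached (ff) and straight (S_)
P(attached) = 1/4, P(straight) = 2/4
P(both) = 1/4 × 2/4 = 2/16 = 1/8
Expected count = 1/8 × 736 = 92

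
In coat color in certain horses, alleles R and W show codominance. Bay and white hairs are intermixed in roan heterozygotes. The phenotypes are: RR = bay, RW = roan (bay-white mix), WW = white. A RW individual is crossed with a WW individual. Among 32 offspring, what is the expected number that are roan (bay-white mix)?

Punnett square for RW × WW:
Offspring genotypes: 2 RW, 2 WW
Phenotype counts: 2 roan (bay-white mix), 2 white
roan (bay-white mix): 2 out of 4 → fraction 1/2
Expected count = 1/2 × 32 = 16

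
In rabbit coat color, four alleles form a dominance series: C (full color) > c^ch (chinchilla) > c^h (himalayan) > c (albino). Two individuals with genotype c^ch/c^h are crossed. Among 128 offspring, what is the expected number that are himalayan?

Cross: c^ch/c^h × c^ch/c^h
Allele dominance: C > c^ch > c^h > c
Offspring genotypes: 1 c^ch/c^ch, 2 c^ch/c^h, 1 c^h/c^h
Phenotype counts: 3 chinchilla, 1 himalayan
himalayan: 1 out of 4 → fraction 1/4
Expected count = 1/4 × 128 = 32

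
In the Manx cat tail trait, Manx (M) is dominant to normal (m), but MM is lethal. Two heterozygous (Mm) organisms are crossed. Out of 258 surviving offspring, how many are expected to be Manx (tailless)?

Cross: Mm × Mm
Punnett square offspring (before lethality): 1 MM, 2 Mm, 1 mm
The MM genotype is lethal (embryos die); surviving offspring: 2 Mm, 1 mm
Manx (tailless): 2 out of 3 → fraction 2/3
Expected count = 2/3 × 258 = 172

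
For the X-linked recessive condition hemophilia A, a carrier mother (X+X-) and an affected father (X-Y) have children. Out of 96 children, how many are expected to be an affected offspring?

Cross: X+X- × X-Y
Offspring: 1 X+X-, 1 X+Y, 1 X-X-, 1 X-Y
Probability of an affected offspring: 2/4 = 1/2
Expected count = 1/2 × 96 = 48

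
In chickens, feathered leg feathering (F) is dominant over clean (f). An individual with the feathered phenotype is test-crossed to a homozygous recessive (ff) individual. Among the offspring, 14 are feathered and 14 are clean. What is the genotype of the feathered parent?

Test cross: ? × ff
Offspring: 14 feathered, 14 clean — approximately 1:1.
A 1:1 ratio in a test cross indicates the unknown parent is heterozygous (Ff).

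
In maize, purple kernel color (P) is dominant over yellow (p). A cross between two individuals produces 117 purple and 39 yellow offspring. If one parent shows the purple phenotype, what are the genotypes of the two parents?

Observed offspring: 117 purple, 39 yellow
The observed ratio simplifies to 3:1. Yellow (pp) offspring appear, so each parent must contribute one p allele. The parent stated to show purple carries P, so it is Pp. The other parent is then either Pp or pp: Pp × pp would give a 1:1 split, whereas Pp × Pp gives 3:1 — matching the data. So both parents are heterozygous (Pp × Pp).
Parent genotypes: Pp × Pp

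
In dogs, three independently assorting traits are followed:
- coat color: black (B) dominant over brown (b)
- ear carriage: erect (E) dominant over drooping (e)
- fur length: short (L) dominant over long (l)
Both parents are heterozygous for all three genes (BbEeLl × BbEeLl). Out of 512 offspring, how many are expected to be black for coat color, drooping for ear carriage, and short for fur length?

Trihybrid cross: BbEeLl × BbEeLl
Each trait segregates independently with a 3:1 phenotypic ratio, so each gene contributes 3/4 (dominant) or 1/4 (recessive).
Target: black (coat color), drooping (ear carriage), short (fur length)
Probability = product of independent per-trait probabilities
= 3/4 × 1/4 × 3/4 = 9/64
Expected count = 9/64 × 512 = 72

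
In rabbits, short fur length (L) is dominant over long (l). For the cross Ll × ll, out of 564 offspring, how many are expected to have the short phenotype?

Punnett square for Ll × ll:
Offspring genotypes: 2 Ll, 2 ll
Total offspring: 4
Count with target: 2
Probability: 2/4 = 1/2
Expected count = 1/2 × 564 = 282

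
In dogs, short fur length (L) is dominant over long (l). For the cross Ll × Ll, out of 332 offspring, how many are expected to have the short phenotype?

Punnett square for Ll × Ll:
Offspring genotypes: 1 LL, 2 Ll, 1 ll
Total offspring: 4
Count with target: 3
Probability: 3/4
Expected count = 3/4 × 332 = 249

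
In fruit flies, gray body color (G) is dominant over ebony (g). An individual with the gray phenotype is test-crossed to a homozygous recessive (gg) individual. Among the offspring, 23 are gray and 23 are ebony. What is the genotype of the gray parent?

Test cross: ? × gg
Offspring: 23 gray, 23 ebony — approximately 1:1.
A 1:1 ratio in a test cross indicates the unknown parent is heterozygous (Gg).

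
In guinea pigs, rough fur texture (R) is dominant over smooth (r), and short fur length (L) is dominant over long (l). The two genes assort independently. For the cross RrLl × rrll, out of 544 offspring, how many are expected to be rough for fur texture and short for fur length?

Dihybrid cross RrLl × rrll — consider each gene separately:
fur texture: Rr × rr → 2 Rr, 2 rr → 2 R_ : 2 rr (out of 4)
fur length: Ll × ll → 2 Ll, 2 ll → 2 L_ : 2 ll (out of 4)
Looking for: rough (R_) and short (L_)
P(rough) = 2/4, P(short) = 2/4
P(both) = 2/4 × 2/4 = 4/16 = 1/4
Expected count = 1/4 × 544 = 136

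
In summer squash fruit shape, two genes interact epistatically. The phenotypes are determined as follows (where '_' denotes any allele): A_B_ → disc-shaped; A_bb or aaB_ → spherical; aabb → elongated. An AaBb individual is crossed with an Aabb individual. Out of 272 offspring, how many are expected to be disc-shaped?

Cross: AaBb × Aabb — consider each gene separately:
A gene: Aa × Aa → 1 AA, 2 Aa, 1 aa → 3 A_ : 1 aa (out of 4)
B gene: Bb × bb → 2 Bb, 2 bb → 2 B_ : 2 bb (out of 4)
Genotype classes (out of 4 × 4 = 16): A_B_ = 3×2 = 6; A_bb = 3×2 = 6; aaB_ = 1×2 = 2; aabb = 1×2 = 2
Apply the phenotype rules: A_B_ (6) → disc-shaped; A_bb (6) + aaB_ (2) → spherical; aabb (2) → elongated
Phenotype counts (out of 16): 6 disc-shaped, 8 spherical, 2 elongated
disc-shaped: 6 out of 16 → fraction 3/8
Expected count = 3/8 × 272 = 102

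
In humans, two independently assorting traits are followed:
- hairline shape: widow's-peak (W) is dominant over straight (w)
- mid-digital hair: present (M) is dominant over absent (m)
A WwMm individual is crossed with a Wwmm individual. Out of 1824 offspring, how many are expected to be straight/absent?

Dihybrid cross WwMm × Wwmm — consider each gene separately:
hairline shape: Ww × Ww → 1 WW, 2 Ww, 1 ww → 3 W_ : 1 ww (out of 4)
mid-digital hair: Mm × mm → 2 Mm, 2 mm → 2 M_ : 2 mm (out of 4)
Combine (counts out of 4 × 4 = 16): widow's-peak/present (W_M_) = 3×2 = 6; widow's-peak/absent (W_mm) = 3×2 = 6; straight/present (wwM_) = 1×2 = 2; straight/absent (wwmm) = 1×2 = 2
Phenotype counts (out of 16): 6 widow's-peak/present, 6 widow's-peak/absent, 2 straight/present, 2 straight/absent
straight/absent: 2 out of 16 → fraction 1/8
Expected count = 1/8 × 1824 = 228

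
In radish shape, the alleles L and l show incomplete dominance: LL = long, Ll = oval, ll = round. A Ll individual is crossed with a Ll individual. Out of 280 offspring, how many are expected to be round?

Punnett square for Ll × Ll:
Offspring genotypes: 1 LL, 2 Ll, 1 ll
Phenotype counts: 1 long, 2 oval, 1 round
round: 1 out of 4 → fraction 1/4
Expected count = 1/4 × 280 = 70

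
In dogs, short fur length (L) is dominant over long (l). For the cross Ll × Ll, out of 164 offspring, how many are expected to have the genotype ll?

Punnett square for Ll × Ll:
Offspring genotypes: 1 LL, 2 Ll, 1 ll
Total offspring: 4
Count with target: 1
Probability: 1/4
Expected count = 1/4 × 164 = 41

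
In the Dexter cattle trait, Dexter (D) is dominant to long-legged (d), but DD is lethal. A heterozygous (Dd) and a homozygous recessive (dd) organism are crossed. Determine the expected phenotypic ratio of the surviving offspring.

Cross: Dd × dd
Punnett square offspring (before lethality): 2 Dd, 2 dd
No DD offspring are produced in this cross.
Ratio: 1 Dexter (short-legged) : 1 long-legged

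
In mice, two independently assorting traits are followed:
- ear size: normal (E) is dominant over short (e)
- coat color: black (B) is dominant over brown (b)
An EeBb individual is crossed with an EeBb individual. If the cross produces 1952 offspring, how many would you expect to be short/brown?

Dihybrid cross EeBb × EeBb — consider each gene separately:
ear size: Ee × Ee → 1 EE, 2 Ee, 1 ee → 3 E_ : 1 ee (out of 4)
coat color: Bb × Bb → 1 BB, 2 Bb, 1 bb → 3 B_ : 1 bb (out of 4)
Combine (counts out of 4 × 4 = 16): normal/black (E_B_) = 3×3 = 9; normal/brown (E_bb) = 3×1 = 3; short/black (eeB_) = 1×3 = 3; short/brown (eebb) = 1×1 = 1
Phenotype counts (out of 16): 9 normal/black, 3 normal/brown, 3 short/black, 1 short/brown
short/brown: 1 out of 16 → fraction 1/16
Expected count = 1/16 × 1952 = 122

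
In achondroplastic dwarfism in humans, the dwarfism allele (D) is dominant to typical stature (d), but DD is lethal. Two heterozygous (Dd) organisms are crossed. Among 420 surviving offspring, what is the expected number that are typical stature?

Cross: Dd × Dd
Punnett square offspring (before lethality): 1 DD, 2 Dd, 1 dd
The DD genotype is lethal (embryos die); surviving offspring: 2 Dd, 1 dd
typical stature: 1 out of 3 → fraction 1/3
Expected count = 1/3 × 420 = 140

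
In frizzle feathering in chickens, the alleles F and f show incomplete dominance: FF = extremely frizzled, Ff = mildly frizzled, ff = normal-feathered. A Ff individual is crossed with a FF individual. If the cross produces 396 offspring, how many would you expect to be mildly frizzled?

Punnett square for Ff × FF:
Offspring genotypes: 2 FF, 2 Ff
Phenotype counts: 2 extremely frizzled, 2 mildly frizzled
mildly frizzled: 2 out of 4 → fraction 1/2
Expected count = 1/2 × 396 = 198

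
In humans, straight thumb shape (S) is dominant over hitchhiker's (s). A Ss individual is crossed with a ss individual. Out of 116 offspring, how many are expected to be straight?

Punnett square for Ss × ss:
Offspring genotypes: 2 Ss, 2 ss
straight: 2, hitchhiker's: 2
straight: 2 out of 4 → fraction 1/2
Expected count = 1/2 × 116 = 58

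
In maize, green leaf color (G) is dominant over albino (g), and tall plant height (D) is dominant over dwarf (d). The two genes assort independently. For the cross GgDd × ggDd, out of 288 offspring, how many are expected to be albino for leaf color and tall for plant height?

Dihybrid cross GgDd × ggDd — consider each gene separately:
leaf color: Gg × gg → 2 Gg, 2 gg → 2 G_ : 2 gg (out of 4)
plant height: Dd × Dd → 1 DD, 2 Dd, 1 dd → 3 D_ : 1 dd (out of 4)
Looking for: albino (gg) and tall (D_)
P(albino) = 2/4, P(tall) = 3/4
P(both) = 2/4 × 3/4 = 6/16 = 3/8
Expected count = 3/8 × 288 = 108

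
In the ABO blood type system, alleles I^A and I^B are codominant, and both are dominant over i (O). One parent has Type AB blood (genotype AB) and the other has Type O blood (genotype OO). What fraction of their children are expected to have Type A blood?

Cross: AB × OO
Possible offspring genotypes: 2 AO, 2 BO
Blood type counts: 2 Type A, 2 Type B
Probability of Type A: 2/4 = 1/2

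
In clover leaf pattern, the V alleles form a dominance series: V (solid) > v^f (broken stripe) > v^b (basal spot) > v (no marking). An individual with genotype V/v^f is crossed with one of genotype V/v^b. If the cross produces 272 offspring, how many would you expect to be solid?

Cross: V/v^f × V/v^b
Allele dominance: V > v^f > v^b > v
Offspring genotypes: 1 V/V, 1 V/v^b, 1 V/v^f, 1 v^f/v^b
Phenotype counts: 3 solid, 1 broken stripe
solid: 3 out of 4 → fraction 3/4
Expected count = 3/4 × 272 = 204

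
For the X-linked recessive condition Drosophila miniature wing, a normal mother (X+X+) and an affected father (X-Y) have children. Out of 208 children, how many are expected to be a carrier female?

Cross: X+X+ × X-Y
Offspring: 2 X+X-, 2 X+Y
Probability of a carrier female: 2/4 = 1/2
Expected count = 1/2 × 208 = 104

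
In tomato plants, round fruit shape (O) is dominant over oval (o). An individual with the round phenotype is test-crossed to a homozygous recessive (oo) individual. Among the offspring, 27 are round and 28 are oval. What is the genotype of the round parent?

Test cross: ? × oo
Offspring: 27 round, 28 oval — approximately 1:1.
A 1:1 ratio in a test cross indicates the unknown parent is heterozygous (Oo).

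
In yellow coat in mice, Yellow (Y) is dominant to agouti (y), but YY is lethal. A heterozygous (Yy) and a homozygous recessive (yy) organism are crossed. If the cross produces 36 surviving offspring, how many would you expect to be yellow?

Cross: Yy × yy
Punnett square offspring (before lethality): 2 Yy, 2 yy
No YY offspring are produced in this cross.
yellow: 2 out of 4 → fraction 1/2
Expected count = 1/2 × 36 = 18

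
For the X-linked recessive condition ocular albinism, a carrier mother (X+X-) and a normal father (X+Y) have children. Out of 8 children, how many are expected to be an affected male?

Cross: X+X- × X+Y
Offspring: 1 X+X+, 1 X+Y, 1 X+X-, 1 X-Y
Probability of an affected male: 1/4
Expected count = 1/4 × 8 = 2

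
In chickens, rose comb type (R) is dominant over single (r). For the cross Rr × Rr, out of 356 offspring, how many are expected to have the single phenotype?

Punnett square for Rr × Rr:
Offspring genotypes: 1 RR, 2 Rr, 1 rr
Total offspring: 4
Count with target: 1
Probability: 1/4
Expected count = 1/4 × 356 = 89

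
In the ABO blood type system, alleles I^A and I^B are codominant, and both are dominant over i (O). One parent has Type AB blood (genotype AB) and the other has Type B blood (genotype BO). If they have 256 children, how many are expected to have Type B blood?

Cross: AB × BO
Possible offspring genotypes: 1 AB, 1 AO, 1 BB, 1 BO
Blood type counts: 1 Type AB, 1 Type A, 2 Type B
Probability of Type B: 2/4 = 1/2
Expected count = 1/2 × 256 = 128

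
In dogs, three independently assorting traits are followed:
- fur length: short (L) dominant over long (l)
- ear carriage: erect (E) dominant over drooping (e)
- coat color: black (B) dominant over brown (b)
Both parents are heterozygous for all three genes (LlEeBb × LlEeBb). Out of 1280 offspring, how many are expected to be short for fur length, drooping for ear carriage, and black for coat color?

Trihybrid cross: LlEeBb × LlEeBb
Each trait segregates independently with a 3:1 phenotypic ratio, so each gene contributes 3/4 (dominant) or 1/4 (recessive).
Target: short (fur length), drooping (ear carriage), black (coat color)
Probability = product of independent per-trait probabilities
= 3/4 × 1/4 × 3/4 = 9/64
Expected count = 9/64 × 1280 = 180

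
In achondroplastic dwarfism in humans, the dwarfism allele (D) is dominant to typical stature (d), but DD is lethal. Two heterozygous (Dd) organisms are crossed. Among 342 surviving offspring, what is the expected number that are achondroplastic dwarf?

Cross: Dd × Dd
Punnett square offspring (before lethality): 1 DD, 2 Dd, 1 dd
The DD genotype is lethal (embryos die); surviving offspring: 2 Dd, 1 dd
achondroplastic dwarf: 2 out of 3 → fraction 2/3
Expected count = 2/3 × 342 = 228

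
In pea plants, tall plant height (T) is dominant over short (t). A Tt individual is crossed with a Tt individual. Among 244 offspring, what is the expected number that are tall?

Punnett square for Tt × Tt:
Offspring genotypes: 1 TT, 2 Tt, 1 tt
tall: 3, short: 1
tall: 3 out of 4 → fraction 3/4
Expected count = 3/4 × 244 = 183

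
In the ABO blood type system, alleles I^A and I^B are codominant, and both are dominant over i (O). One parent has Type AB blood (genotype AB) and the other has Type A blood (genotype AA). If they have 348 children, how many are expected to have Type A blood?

Cross: AB × AA
Possible offspring genotypes: 2 AA, 2 AB
Blood type counts: 2 Type A, 2 Type AB
Probability of Type A: 2/4 = 1/2
Expected count = 1/2 × 348 = 174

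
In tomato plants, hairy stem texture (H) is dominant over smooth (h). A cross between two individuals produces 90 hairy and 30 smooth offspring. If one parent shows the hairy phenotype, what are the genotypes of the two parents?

Observed offspring: 90 hairy, 30 smooth
The observed ratio simplifies to 3:1. Smooth (hh) offspring appear, so each parent must contribute one h allele. The parent stated to show hairy carries H, so it is Hh. The other parent is then either Hh or hh: Hh × hh would give a 1:1 split, whereas Hh × Hh gives 3:1 — matching the data. So both parents are heterozygous (Hh × Hh).
Parent genotypes: Hh × Hh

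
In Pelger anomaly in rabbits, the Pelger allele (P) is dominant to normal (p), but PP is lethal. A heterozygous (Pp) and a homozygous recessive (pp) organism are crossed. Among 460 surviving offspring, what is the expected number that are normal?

Cross: Pp × pp
Punnett square offspring (before lethality): 2 Pp, 2 pp
No PP offspring are produced in this cross.
normal: 2 out of 4 → fraction 1/2
Expected count = 1/2 × 460 = 230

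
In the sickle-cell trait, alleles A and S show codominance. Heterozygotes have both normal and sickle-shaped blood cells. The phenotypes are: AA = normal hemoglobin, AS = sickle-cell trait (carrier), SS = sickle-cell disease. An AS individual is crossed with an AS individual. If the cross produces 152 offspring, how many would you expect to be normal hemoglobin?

Punnett square for AS × AS:
Offspring genotypes: 1 AA, 2 AS, 1 SS
Phenotype counts: 1 normal hemoglobin, 2 sickle-cell trait (carrier), 1 sickle-cell disease
normal hemoglobin: 1 out of 4 → fraction 1/4
Expected count = 1/4 × 152 = 38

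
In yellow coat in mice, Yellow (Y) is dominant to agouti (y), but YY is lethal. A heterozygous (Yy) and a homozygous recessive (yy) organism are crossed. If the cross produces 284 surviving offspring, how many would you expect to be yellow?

Cross: Yy × yy
Punnett square offspring (before lethality): 2 Yy, 2 yy
No YY offspring are produced in this cross.
yellow: 2 out of 4 → fraction 1/2
Expected count = 1/2 × 284 = 142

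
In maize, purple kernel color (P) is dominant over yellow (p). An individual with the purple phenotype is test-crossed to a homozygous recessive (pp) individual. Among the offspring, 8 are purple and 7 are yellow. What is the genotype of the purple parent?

Test cross: ? × pp
Offspring: 8 purple, 7 yellow — approximately 1:1.
A 1:1 ratio in a test cross indicates the unknown parent is heterozygous (Pp).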